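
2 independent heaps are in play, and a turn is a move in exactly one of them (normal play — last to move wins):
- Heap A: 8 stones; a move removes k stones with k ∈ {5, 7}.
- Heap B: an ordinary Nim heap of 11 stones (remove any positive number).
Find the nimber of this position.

Grundy values for heap A (subtraction set {5, 7}):
g(0) = mex{} = 0
g(1) = mex{} = 0
g(2) = mex{} = 0
g(3) = mex{} = 0
g(4) = mex{} = 0
g(5) = mex{0} = 1
g(6) = mex{0} = 1
g(7) = mex{0} = 1
g(8) = mex{0} = 1
So g(8) = 1.
Heap B is a plain Nim heap of size 11, so its Grundy value is 11.
The value of a disjunctive sum is the nim-sum of the parts.
Combined value = 1 ⊕ 11 = 10.

10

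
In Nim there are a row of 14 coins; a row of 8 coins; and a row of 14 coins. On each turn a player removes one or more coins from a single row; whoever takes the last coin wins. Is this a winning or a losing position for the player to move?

Compute the nim-sum pairwise:
14 ^ 8 = 6
6 ^ 14 = 8
The nim-sum is 8 ≠ 0, so this is an N-position: the player to move can win.

Winning position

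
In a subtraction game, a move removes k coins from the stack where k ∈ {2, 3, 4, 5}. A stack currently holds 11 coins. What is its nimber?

2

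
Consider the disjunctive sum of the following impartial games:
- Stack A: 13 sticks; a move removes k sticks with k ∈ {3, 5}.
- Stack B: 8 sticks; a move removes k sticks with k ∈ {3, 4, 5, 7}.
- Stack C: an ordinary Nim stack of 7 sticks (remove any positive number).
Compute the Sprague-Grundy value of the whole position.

4

Grundy values for stack A (subtraction set {3, 5}):
k:     0  1  2  3  4  5  6  7  8  9 10 11 12 13
g(k):  0  0  0  1  1  1  2  2  0  0  0  1  1  1
So g(13) = 1.
For stack B, compute g(0), g(1), … with moves {3, 4, 5, 7}:
k:     0  1  2  3  4  5  6  7  8
g(k):  0  0  0  1  1  1  2  2  2
So g(8) = 2.
Stack C is a plain Nim stack of size 7, so its Grundy value is 7.
The value of a disjunctive sum is the nim-sum of the parts.
Combined value = 1 XOR 2 XOR 7 = 4.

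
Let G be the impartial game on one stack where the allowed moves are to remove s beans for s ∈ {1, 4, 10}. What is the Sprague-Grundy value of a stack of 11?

Build the Grundy sequence with g(k) = mex{g(k−s) : s ∈ {1, 4, 10}, s ≤ k}:
k:     0  1  2  3  4  5  6  7  8  9 10 11
g(k):  0  1  0  1  2  0  1  0  1  2  3  2
So g(11) = 2.

2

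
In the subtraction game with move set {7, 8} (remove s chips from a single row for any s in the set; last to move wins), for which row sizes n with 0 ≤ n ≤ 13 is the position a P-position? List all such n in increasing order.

0, 1, 2, 3, 4, 5, 6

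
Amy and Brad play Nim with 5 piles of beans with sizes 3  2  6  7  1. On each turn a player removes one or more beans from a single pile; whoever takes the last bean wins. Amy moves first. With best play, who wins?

Amy wins

Compute the nim-sum pairwise:
3 ^ 2 = 1
1 ^ 6 = 7
7 ^ 7 = 0
0 ^ 1 = 1
The nim-sum is 1 ≠ 0, so this is an N-position: the player to move can win; Amy has a winning move.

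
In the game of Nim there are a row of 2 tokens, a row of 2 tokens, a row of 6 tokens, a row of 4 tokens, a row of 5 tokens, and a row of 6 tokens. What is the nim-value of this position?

1

Bitwise XOR of the heap sizes:
  010  (2)
  010  (2)
  110  (6)
  100  (4)
  101  (5)
  110  (6)
  ---
  001  (1)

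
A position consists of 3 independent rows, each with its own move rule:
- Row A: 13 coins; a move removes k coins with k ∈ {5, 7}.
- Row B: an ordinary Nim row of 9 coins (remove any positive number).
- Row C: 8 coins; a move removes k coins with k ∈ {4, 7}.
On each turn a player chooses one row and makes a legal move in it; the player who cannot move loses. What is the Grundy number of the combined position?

Build the Grundy sequence for row A with g(k) = mex{g(k−s) : s ∈ {5, 7}, s ≤ k}:
k:     0  1  2  3  4  5  6  7  8  9 10 11 12 13
g(k):  0  0  0  0  0  1  1  1  1  1  2  2  0  0
So g(13) = 0.
Row B is a plain Nim row of size 9, so its Grundy value is 9.
Grundy values for row C (subtraction set {4, 7}):
k:     0  1  2  3  4  5  6  7  8
g(k):  0  0  0  0  1  1  1  1  2
So g(8) = 2.
By the Sprague-Grundy theorem, the Grundy value of a sum of independent games is the XOR of the component values.
Combined value = 0 XOR 9 XOR 2 = 11.

11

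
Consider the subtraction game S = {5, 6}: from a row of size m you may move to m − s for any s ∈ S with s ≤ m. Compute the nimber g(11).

Build the Grundy sequence with g(k) = mex{g(k−s) : s ∈ {5, 6}, s ≤ k}:
g(0) = mex{} = 0
g(1) = mex{} = 0
g(2) = mex{} = 0
g(3) = mex{} = 0
g(4) = mex{} = 0
g(5) = mex{0} = 1
g(6) = mex{0} = 1
g(7) = mex{0} = 1
g(8) = mex{0} = 1
g(9) = mex{0} = 1
g(10) = mex{0,1} = 2
g(11) = mex{1} = 0
So g(11) = 0.

0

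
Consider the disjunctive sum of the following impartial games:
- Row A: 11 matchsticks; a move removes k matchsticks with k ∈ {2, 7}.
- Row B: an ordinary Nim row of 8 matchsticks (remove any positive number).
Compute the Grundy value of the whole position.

9

Build the Grundy sequence for row A with g(k) = mex{g(k−s) : s ∈ {2, 7}, s ≤ k}:
g(0) = mex{} = 0
g(1) = mex{} = 0
g(2) = mex{0} = 1
g(3) = mex{0} = 1
g(4) = mex{1} = 0
g(5) = mex{1} = 0
g(6) = mex{0} = 1
g(7) = mex{0} = 1
g(8) = mex{0,1} = 2
g(9) = mex{1} = 0
g(10) = mex{1,2} = 0
g(11) = mex{0} = 1
So g(11) = 1.
Row B is a plain Nim row of size 8, so its Grundy value is 8.
The value of a disjunctive sum is the nim-sum of the parts.
Combined value = 1 ⊕ 8 = 9.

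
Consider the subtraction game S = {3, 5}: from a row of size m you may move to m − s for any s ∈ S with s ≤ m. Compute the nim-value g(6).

2

Compute g(0), g(1), … for moves {3, 5}:
g(0) = mex{} = 0
g(1) = mex{} = 0
g(2) = mex{} = 0
g(3) = mex{0} = 1
g(4) = mex{0} = 1
g(5) = mex{0} = 1
g(6) = mex{0,1} = 2
So g(6) = 2.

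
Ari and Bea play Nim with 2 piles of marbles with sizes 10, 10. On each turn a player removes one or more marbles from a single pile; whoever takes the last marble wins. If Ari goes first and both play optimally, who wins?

Compute the nim-sum pairwise:
10 ^ 10 = 0
The nim-sum is 0, so this is a P-position: the player to move is in a losing position under optimal play; Ari is about to move from it and so loses — Bea wins.

Bea wins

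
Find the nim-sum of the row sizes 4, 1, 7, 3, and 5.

Nim-sum: 4 ⊕ 1 ⊕ 7 ⊕ 3 ⊕ 5 = 4.

4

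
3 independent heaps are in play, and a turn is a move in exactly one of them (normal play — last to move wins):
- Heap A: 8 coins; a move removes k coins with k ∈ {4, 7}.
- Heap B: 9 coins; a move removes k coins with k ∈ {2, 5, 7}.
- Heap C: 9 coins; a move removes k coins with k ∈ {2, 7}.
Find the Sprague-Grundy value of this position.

0

Build the Grundy sequence for heap A with g(k) = mex{g(k−s) : s ∈ {4, 7}, s ≤ k}:
g(0) = mex{} = 0
g(1) = mex{} = 0
g(2) = mex{} = 0
g(3) = mex{} = 0
g(4) = mex{0} = 1
g(5) = mex{0} = 1
g(6) = mex{0} = 1
g(7) = mex{0} = 1
g(8) = mex{0,1} = 2
So g(8) = 2.
Build the Grundy sequence for heap B with g(k) = mex{g(k−s) : s ∈ {2, 5, 7}, s ≤ k}:
k:     0  1  2  3  4  5  6  7  8  9
g(k):  0  0  1  1  0  2  1  3  2  2
So g(9) = 2.
Grundy values for heap C (subtraction set {2, 7}):
g(0) = mex{} = 0
g(1) = mex{} = 0
g(2) = mex{0} = 1
g(3) = mex{0} = 1
g(4) = mex{1} = 0
g(5) = mex{1} = 0
g(6) = mex{0} = 1
g(7) = mex{0} = 1
g(8) = mex{0,1} = 2
g(9) = mex{1} = 0
So g(9) = 0.
By the Sprague-Grundy theorem, the Grundy value of a sum of independent games is the XOR of the component values.
Combined value = 2 ⊕ 2 ⊕ 0 = 0.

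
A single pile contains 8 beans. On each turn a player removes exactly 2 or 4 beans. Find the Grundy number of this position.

1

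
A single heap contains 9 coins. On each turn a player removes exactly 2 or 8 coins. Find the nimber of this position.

Build the Grundy sequence with g(k) = mex{g(k−s) : s ∈ {2, 8}, s ≤ k}:
g(0) = mex{} = 0
g(1) = mex{} = 0
g(2) = mex{0} = 1
g(3) = mex{0} = 1
g(4) = mex{1} = 0
g(5) = mex{1} = 0
g(6) = mex{0} = 1
g(7) = mex{0} = 1
g(8) = mex{0,1} = 2
g(9) = mex{0,1} = 2
So g(9) = 2.

2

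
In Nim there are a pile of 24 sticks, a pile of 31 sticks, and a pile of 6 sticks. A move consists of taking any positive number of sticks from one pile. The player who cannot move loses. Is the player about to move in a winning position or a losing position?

Compute the nim-sum pairwise:
24 ^ 31 = 7
7 ^ 6 = 1
The nim-sum is 1 ≠ 0, so this is an N-position: the player to move can win.

Winning position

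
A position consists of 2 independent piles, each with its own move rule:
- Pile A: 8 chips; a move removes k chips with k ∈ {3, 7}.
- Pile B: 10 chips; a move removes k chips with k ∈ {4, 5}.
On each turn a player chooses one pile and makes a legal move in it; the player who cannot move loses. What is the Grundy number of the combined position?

For pile A, compute g(0), g(1), … with moves {3, 7}:
g(0) = mex{} = 0
g(1) = mex{} = 0
g(2) = mex{} = 0
g(3) = mex{0} = 1
g(4) = mex{0} = 1
g(5) = mex{0} = 1
g(6) = mex{1} = 0
g(7) = mex{0,1} = 2
g(8) = mex{0,1} = 2
So g(8) = 2.
For pile B, compute g(0), g(1), … with moves {4, 5}:
k:     0  1  2  3  4  5  6  7  8  9 10
g(k):  0  0  0  0  1  1  1  1  2  0  0
So g(10) = 0.
The value of a disjunctive sum is the nim-sum of the parts.
Combined value = 2 ⊕ 0 = 2.

2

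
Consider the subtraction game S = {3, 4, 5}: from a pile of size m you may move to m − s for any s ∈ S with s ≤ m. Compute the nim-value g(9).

0

Build the Grundy sequence with g(k) = mex{g(k−s) : s ∈ {3, 4, 5}, s ≤ k}:
g(0) = mex{} = 0
g(1) = mex{} = 0
g(2) = mex{} = 0
g(3) = mex{0} = 1
g(4) = mex{0} = 1
g(5) = mex{0} = 1
g(6) = mex{0,1} = 2
g(7) = mex{0,1} = 2
g(8) = mex{1} = 0
g(9) = mex{1,2} = 0
So g(9) = 0.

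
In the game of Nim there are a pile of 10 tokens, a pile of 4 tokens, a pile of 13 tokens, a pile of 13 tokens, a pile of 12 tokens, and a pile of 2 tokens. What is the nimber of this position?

0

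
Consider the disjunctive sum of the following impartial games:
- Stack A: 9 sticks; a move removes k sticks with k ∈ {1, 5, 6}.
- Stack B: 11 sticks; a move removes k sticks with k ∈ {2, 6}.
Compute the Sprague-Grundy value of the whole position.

2

Grundy values for stack A (subtraction set {1, 5, 6}):
k:     0  1  2  3  4  5  6  7  8  9
g(k):  0  1  0  1  0  1  2  3  2  3
So g(9) = 3.
For stack B, compute g(0), g(1), … with moves {2, 6}:
g(0) = mex{} = 0
g(1) = mex{} = 0
g(2) = mex{0} = 1
g(3) = mex{0} = 1
g(4) = mex{1} = 0
g(5) = mex{1} = 0
g(6) = mex{0} = 1
g(7) = mex{0} = 1
g(8) = mex{1} = 0
g(9) = mex{1} = 0
g(10) = mex{0} = 1
g(11) = mex{0} = 1
So g(11) = 1.
By the Sprague-Grundy theorem, the Grundy value of a sum of independent games is the XOR of the component values.
Combined value = 3 XOR 1 = 2.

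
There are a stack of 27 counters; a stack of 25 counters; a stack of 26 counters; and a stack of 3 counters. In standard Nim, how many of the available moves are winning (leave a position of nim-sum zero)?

3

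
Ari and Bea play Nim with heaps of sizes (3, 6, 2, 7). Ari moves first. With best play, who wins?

Nim-sum: 3 XOR 6 XOR 2 XOR 7 = 0.
The nim-sum is 0, so this is a P-position: the player to move is in a losing position under optimal play; Ari is about to move from it and so loses — Bea wins.

Bea wins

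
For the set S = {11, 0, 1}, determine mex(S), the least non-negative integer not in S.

The values 0, 1 are all present; 2 is the first non-negative integer missing from the set.

2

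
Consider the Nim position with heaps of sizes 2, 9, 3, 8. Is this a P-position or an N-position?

P-position

Nim-sum: 2 ⊕ 9 ⊕ 3 ⊕ 8 = 0.
The nim-sum is 0, so this is a P-position: the player to move is in a losing position under optimal play.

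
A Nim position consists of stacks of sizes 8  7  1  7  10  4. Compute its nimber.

Compute the nim-sum pairwise:
8 ^ 7 = 15
15 ^ 1 = 14
14 ^ 7 = 9
9 ^ 10 = 3
3 ^ 4 = 7

7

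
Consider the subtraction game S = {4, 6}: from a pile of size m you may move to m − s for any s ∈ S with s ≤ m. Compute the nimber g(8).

2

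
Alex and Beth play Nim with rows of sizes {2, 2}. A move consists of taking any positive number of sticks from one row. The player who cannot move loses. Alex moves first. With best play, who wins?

Nim-sum: 2 ⊕ 2 = 0.
The nim-sum is 0, so this is a P-position: the player to move is in a losing position under optimal play; Alex is about to move from it and so loses — Beth wins.

Beth wins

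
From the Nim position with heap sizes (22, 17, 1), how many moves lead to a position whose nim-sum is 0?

1

Nim-sum: 22 ⊕ 17 ⊕ 1 = 6.
The overall nim-sum is X = 6. A heap of size p has a winning move iff p XOR X < p (reduce it to p XOR X).
  22: 22 XOR 6 = 16 < 22 — winning move (to 16).
  17: 17 XOR 6 = 23 ≥ 17 — no move.
  1: 1 XOR 6 = 7 ≥ 1 — no move.
That gives 1 winning move.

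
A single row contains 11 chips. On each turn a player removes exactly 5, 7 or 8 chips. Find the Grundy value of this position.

2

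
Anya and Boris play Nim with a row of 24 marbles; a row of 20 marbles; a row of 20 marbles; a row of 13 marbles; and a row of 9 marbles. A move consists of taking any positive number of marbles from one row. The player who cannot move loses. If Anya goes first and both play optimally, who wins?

Compute the nim-sum pairwise:
24 XOR 20 = 12
12 XOR 20 = 24
24 XOR 13 = 21
21 XOR 9 = 28
The nim-sum is 28 ≠ 0, so this is an N-position: the player to move can win; Anya has a winning move.

Anya wins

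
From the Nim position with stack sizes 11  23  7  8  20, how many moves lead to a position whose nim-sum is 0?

Bitwise XOR of the heap sizes:
  01011  (11)
  10111  (23)
  00111  (7)
  01000  (8)
  10100  (20)
  -----
  00111  (7)
The overall nim-sum is X = 7. A stack of size p has a winning move iff p XOR X < p (reduce it to p XOR X).
  11: 11 XOR 7 = 12 ≥ 11 — no move.
  23: 23 XOR 7 = 16 < 23 — winning move (to 16).
  7: 7 XOR 7 = 0 < 7 — winning move (to 0).
  8: 8 XOR 7 = 15 ≥ 8 — no move.
  20: 20 XOR 7 = 19 < 20 — winning move (to 19).
That gives 3 winning moves.

3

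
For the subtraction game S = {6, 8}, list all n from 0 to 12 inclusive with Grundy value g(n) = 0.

0, 1, 2, 3, 4, 5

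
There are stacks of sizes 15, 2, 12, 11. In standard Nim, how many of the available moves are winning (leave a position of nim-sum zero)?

Compute the nim-sum pairwise:
15 ^ 2 = 13
13 ^ 12 = 1
1 ^ 11 = 10
The overall nim-sum is X = 10. A stack of size p has a winning move iff p XOR X < p (reduce it to p XOR X).
  15: 15 XOR 10 = 5 < 15 — winning move (to 5).
  2: 2 XOR 10 = 8 ≥ 2 — no move.
  12: 12 XOR 10 = 6 < 12 — winning move (to 6).
  11: 11 XOR 10 = 1 < 11 — winning move (to 1).
That gives 3 winning moves.

3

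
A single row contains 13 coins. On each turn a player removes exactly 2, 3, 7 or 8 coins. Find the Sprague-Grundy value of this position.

1

Build the Grundy sequence with g(k) = mex{g(k−s) : s ∈ {2, 3, 7, 8}, s ≤ k}:
k:     0  1  2  3  4  5  6  7  8  9 10 11 12 13
g(k):  0  0  1  1  2  0  0  1  1  2  0  0  1  1
So g(13) = 1.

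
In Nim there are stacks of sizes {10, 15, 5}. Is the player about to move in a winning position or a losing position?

Compute the nim-sum pairwise:
10 ^ 15 = 5
5 ^ 5 = 0
The nim-sum is 0, so this is a P-position: the player to move is in a losing position under optimal play.

Losing position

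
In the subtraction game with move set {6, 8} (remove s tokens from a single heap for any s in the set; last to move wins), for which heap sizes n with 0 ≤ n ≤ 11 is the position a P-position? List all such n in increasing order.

Compute g(0), g(1), … for moves {6, 8}:
k:     0  1  2  3  4  5  6  7  8  9 10 11
g(k):  0  0  0  0  0  0  1  1  1  1  1  1
The P-positions (g = 0) in 0..11 are 0, 1, 2, 3, 4, 5.

0, 1, 2, 3, 4, 5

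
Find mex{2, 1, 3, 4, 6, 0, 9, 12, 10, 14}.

The values 0, 1, 2, 3, 4 are all present; 5 is the first non-negative integer missing from the set.

5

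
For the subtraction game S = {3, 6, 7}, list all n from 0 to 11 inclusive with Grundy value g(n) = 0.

0, 1, 2, 10, 11

Build the Grundy sequence with g(k) = mex{g(k−s) : s ∈ {3, 6, 7}, s ≤ k}:
k:     0  1  2  3  4  5  6  7  8  9 10 11
g(k):  0  0  0  1  1  1  2  2  2  3  0  0
The P-positions (g = 0) in 0..11 are 0, 1, 2, 10, 11.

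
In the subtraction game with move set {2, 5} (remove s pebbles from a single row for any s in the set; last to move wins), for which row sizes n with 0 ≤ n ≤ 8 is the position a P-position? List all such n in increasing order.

0, 1, 4, 7, 8

Grundy values for subtraction set {2, 5}:
g(0) = mex{} = 0
g(1) = mex{} = 0
g(2) = mex{0} = 1
g(3) = mex{0} = 1
g(4) = mex{1} = 0
g(5) = mex{0,1} = 2
g(6) = mex{0} = 1
g(7) = mex{1,2} = 0
g(8) = mex{1} = 0
The P-positions (g = 0) in 0..8 are 0, 1, 4, 7, 8.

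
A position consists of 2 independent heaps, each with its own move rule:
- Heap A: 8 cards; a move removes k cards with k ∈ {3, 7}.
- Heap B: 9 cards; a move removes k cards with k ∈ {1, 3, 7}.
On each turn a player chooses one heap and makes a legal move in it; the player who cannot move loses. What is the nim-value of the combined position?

3

For heap A, compute g(0), g(1), … with moves {3, 7}:
k:     0  1  2  3  4  5  6  7  8
g(k):  0  0  0  1  1  1  0  2  2
So g(8) = 2.
Grundy values for heap B (subtraction set {1, 3, 7}):
k:     0  1  2  3  4  5  6  7  8  9
g(k):  0  1  0  1  0  1  0  1  0  1
So g(9) = 1.
By the Sprague-Grundy theorem, the Grundy value of a sum of independent games is the XOR of the component values.
Combined value = 2 ⊕ 1 = 3.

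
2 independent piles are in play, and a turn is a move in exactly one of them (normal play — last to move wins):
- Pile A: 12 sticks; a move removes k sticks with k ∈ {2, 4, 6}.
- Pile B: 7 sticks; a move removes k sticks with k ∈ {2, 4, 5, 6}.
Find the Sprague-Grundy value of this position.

1

For pile A, compute g(0), g(1), … with moves {2, 4, 6}:
g(0) = mex{} = 0
g(1) = mex{} = 0
g(2) = mex{0} = 1
g(3) = mex{0} = 1
g(4) = mex{0,1} = 2
g(5) = mex{0,1} = 2
g(6) = mex{0,1,2} = 3
g(7) = mex{0,1,2} = 3
g(8) = mex{1,2,3} = 0
g(9) = mex{1,2,3} = 0
g(10) = mex{0,2,3} = 1
g(11) = mex{0,2,3} = 1
g(12) = mex{0,1,3} = 2
So g(12) = 2.
Grundy values for pile B (subtraction set {2, 4, 5, 6}):
k:     0  1  2  3  4  5  6  7
g(k):  0  0  1  1  2  2  3  3
So g(7) = 3.
By the Sprague-Grundy theorem, the Grundy value of a sum of independent games is the XOR of the component values.
Combined value = 2 ⊕ 3 = 1.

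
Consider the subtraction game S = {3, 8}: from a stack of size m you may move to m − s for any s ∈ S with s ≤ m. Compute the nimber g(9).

Compute g(0), g(1), … for moves {3, 8}:
k:     0  1  2  3  4  5  6  7  8  9
g(k):  0  0  0  1  1  1  0  0  2  1
So g(9) = 1.

1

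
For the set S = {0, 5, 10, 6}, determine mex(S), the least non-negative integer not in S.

0 is in the set but 1 is not, so the mex is 1.

1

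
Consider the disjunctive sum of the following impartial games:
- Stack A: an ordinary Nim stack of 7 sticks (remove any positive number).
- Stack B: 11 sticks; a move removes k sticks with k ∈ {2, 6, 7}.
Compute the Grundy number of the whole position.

6

Stack A is a plain Nim stack of size 7, so its Grundy value is 7.
Build the Grundy sequence for stack B with g(k) = mex{g(k−s) : s ∈ {2, 6, 7}, s ≤ k}:
g(0) = mex{} = 0
g(1) = mex{} = 0
g(2) = mex{0} = 1
g(3) = mex{0} = 1
g(4) = mex{1} = 0
g(5) = mex{1} = 0
g(6) = mex{0} = 1
g(7) = mex{0} = 1
g(8) = mex{0,1} = 2
g(9) = mex{1} = 0
g(10) = mex{0,1,2} = 3
g(11) = mex{0} = 1
So g(11) = 1.
By the Sprague-Grundy theorem, the Grundy value of a sum of independent games is the XOR of the component values.
Combined value = 7 ⊕ 1 = 6.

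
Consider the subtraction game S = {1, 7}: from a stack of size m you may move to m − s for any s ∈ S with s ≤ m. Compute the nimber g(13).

1

Build the Grundy sequence with g(k) = mex{g(k−s) : s ∈ {1, 7}, s ≤ k}:
k:     0  1  2  3  4  5  6  7  8  9 10 11 12 13
g(k):  0  1  0  1  0  1  0  1  0  1  0  1  0  1
So g(13) = 1.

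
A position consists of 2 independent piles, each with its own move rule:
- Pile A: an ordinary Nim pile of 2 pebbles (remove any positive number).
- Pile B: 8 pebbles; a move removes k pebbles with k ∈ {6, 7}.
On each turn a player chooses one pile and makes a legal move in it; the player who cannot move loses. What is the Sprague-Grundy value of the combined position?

Pile A is a plain Nim pile of size 2, so its Grundy value is 2.
Grundy values for pile B (subtraction set {6, 7}):
g(0) = mex{} = 0
g(1) = mex{} = 0
g(2) = mex{} = 0
g(3) = mex{} = 0
g(4) = mex{} = 0
g(5) = mex{} = 0
g(6) = mex{0} = 1
g(7) = mex{0} = 1
g(8) = mex{0} = 1
So g(8) = 1.
The value of a disjunctive sum is the nim-sum of the parts.
Combined value = 2 ⊕ 1 = 3.

3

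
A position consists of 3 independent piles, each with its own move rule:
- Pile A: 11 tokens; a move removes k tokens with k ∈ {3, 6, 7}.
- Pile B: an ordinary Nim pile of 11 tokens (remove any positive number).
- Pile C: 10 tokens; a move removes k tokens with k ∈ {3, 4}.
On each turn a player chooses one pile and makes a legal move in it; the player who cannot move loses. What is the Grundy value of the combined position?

Build the Grundy sequence for pile A with g(k) = mex{g(k−s) : s ∈ {3, 6, 7}, s ≤ k}:
g(0) = mex{} = 0
g(1) = mex{} = 0
g(2) = mex{} = 0
g(3) = mex{0} = 1
g(4) = mex{0} = 1
g(5) = mex{0} = 1
g(6) = mex{0,1} = 2
g(7) = mex{0,1} = 2
g(8) = mex{0,1} = 2
g(9) = mex{0,1,2} = 3
g(10) = mex{1,2} = 0
g(11) = mex{1,2} = 0
So g(11) = 0.
Pile B is a plain Nim pile of size 11, so its Grundy value is 11.
Grundy values for pile C (subtraction set {3, 4}):
g(0) = mex{} = 0
g(1) = mex{} = 0
g(2) = mex{} = 0
g(3) = mex{0} = 1
g(4) = mex{0} = 1
g(5) = mex{0} = 1
g(6) = mex{0,1} = 2
g(7) = mex{1} = 0
g(8) = mex{1} = 0
g(9) = mex{1,2} = 0
g(10) = mex{0,2} = 1
So g(10) = 1.
The value of a disjunctive sum is the nim-sum of the parts.
Combined value = 0 XOR 11 XOR 1 = 10.

10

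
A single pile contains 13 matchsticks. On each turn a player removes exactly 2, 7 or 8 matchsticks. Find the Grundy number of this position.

2

Build the Grundy sequence with g(k) = mex{g(k−s) : s ∈ {2, 7, 8}, s ≤ k}:
k:     0  1  2  3  4  5  6  7  8  9 10 11 12 13
g(k):  0  0  1  1  0  0  1  1  2  2  0  3  1  2
So g(13) = 2.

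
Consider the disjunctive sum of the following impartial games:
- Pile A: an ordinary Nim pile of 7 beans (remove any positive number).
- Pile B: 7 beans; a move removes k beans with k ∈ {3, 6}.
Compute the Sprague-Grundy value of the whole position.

Pile A is a plain Nim pile of size 7, so its Grundy value is 7.
For pile B, compute g(0), g(1), … with moves {3, 6}:
k:     0  1  2  3  4  5  6  7
g(k):  0  0  0  1  1  1  2  2
So g(7) = 2.
By the Sprague-Grundy theorem, the Grundy value of a sum of independent games is the XOR of the component values.
Combined value = 7 XOR 2 = 5.

5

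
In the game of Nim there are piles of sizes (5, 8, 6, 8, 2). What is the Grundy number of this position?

1

Nim-sum: 5 ⊕ 8 ⊕ 6 ⊕ 8 ⊕ 2 = 1.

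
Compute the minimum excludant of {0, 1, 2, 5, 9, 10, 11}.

3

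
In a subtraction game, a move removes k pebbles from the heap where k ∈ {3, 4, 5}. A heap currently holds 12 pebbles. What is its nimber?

Compute g(0), g(1), … for moves {3, 4, 5}:
g(0) = mex{} = 0
g(1) = mex{} = 0
g(2) = mex{} = 0
g(3) = mex{0} = 1
g(4) = mex{0} = 1
g(5) = mex{0} = 1
g(6) = mex{0,1} = 2
g(7) = mex{0,1} = 2
g(8) = mex{1} = 0
g(9) = mex{1,2} = 0
g(10) = mex{1,2} = 0
g(11) = mex{0,2} = 1
g(12) = mex{0,2} = 1
So g(12) = 1.

1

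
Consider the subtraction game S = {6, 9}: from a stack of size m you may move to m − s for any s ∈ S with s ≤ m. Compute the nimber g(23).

1

Grundy values for subtraction set {6, 9}:
k:     0  1  2  3  4  5  6  7  8  9 10 11 12 13 14 15 16 17 18 19 20 21 22 23
g(k):  0  0  0  0  0  0  1  1  1  1  1  1  2  2  2  0  0  0  0  0  0  1  1  1
So g(23) = 1.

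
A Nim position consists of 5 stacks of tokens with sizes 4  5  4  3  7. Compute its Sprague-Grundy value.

1

Write each in binary and XOR column by column:
  100  (4)
  101  (5)
  100  (4)
  011  (3)
  111  (7)
  ---
  001  (1)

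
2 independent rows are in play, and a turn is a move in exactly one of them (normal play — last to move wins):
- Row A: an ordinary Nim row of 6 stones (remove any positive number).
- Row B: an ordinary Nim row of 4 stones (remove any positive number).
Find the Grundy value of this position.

Row A is a plain Nim row of size 6, so its Grundy value is 6.
Row B is a plain Nim row of size 4, so its Grundy value is 4.
By the Sprague-Grundy theorem, the Grundy value of a sum of independent games is the XOR of the component values.
Combined value = 6 ⊕ 4 = 2.

2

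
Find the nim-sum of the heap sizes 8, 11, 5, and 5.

3

Nim-sum: 8 ⊕ 11 ⊕ 5 ⊕ 5 = 3.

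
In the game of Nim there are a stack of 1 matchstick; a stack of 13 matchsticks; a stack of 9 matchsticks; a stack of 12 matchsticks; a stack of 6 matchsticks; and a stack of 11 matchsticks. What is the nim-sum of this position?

4

Bitwise XOR of the heap sizes:
  0001  (1)
  1101  (13)
  1001  (9)
  1100  (12)
  0110  (6)
  1011  (11)
  ----
  0100  (4)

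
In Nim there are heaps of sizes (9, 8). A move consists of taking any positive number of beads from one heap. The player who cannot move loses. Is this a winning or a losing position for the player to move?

Nim-sum: 9 ^ 8 = 1.
The nim-sum is 1 ≠ 0, so this is an N-position: the player to move can win.

Winning position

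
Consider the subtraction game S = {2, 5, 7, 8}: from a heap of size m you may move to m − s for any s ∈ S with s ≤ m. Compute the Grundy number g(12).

1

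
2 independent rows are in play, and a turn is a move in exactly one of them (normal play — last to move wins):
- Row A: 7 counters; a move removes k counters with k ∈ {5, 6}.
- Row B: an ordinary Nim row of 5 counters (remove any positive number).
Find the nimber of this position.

4

Grundy values for row A (subtraction set {5, 6}):
g(0) = mex{} = 0
g(1) = mex{} = 0
g(2) = mex{} = 0
g(3) = mex{} = 0
g(4) = mex{} = 0
g(5) = mex{0} = 1
g(6) = mex{0} = 1
g(7) = mex{0} = 1
So g(7) = 1.
Row B is a plain Nim row of size 5, so its Grundy value is 5.
The value of a disjunctive sum is the nim-sum of the parts.
Combined value = 1 XOR 5 = 4.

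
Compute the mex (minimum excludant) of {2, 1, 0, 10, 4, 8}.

3

The values 0, 1, 2 are all present; 3 is the first non-negative integer missing from the set.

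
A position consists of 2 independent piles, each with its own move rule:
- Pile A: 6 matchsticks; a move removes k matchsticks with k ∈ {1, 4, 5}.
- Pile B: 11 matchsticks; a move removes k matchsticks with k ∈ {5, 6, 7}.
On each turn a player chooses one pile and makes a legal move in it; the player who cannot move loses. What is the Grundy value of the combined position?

0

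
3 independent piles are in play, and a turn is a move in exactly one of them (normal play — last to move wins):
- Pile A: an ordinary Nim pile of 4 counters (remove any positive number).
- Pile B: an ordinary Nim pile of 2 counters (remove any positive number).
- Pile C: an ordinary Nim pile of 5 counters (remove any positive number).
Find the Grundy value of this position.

3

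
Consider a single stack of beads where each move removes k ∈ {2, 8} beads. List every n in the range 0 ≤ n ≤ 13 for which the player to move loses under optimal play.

Grundy values for subtraction set {2, 8}:
k:     0  1  2  3  4  5  6  7  8  9 10 11 12 13
g(k):  0  0  1  1  0  0  1  1  2  2  0  0  1  1
The P-positions (g = 0) in 0..13 are 0, 1, 4, 5, 10, 11.

0, 1, 4, 5, 10, 11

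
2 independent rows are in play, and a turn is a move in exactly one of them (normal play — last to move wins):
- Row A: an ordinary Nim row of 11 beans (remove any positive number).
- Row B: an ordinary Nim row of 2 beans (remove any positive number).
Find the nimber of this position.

9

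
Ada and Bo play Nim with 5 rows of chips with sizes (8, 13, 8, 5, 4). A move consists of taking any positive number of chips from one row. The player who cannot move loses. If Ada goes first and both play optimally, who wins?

Ada wins

Nim-sum: 8 ⊕ 13 ⊕ 8 ⊕ 5 ⊕ 4 = 12.
The nim-sum is 12 ≠ 0, so this is an N-position: the player to move can win; Ada has a winning move.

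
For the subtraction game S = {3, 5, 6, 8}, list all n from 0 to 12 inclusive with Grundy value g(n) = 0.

0, 1, 2, 11, 12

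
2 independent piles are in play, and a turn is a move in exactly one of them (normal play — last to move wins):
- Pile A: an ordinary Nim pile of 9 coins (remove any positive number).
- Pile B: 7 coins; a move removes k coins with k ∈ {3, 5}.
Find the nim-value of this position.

11

Pile A is a plain Nim pile of size 9, so its Grundy value is 9.
Grundy values for pile B (subtraction set {3, 5}):
k:     0  1  2  3  4  5  6  7
g(k):  0  0  0  1  1  1  2  2
So g(7) = 2.
The value of a disjunctive sum is the nim-sum of the parts.
Combined value = 9 ⊕ 2 = 11.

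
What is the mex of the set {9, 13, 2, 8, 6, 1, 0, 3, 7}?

The values 0, 1, 2, 3 are all present; 4 is the first non-negative integer missing from the set.

4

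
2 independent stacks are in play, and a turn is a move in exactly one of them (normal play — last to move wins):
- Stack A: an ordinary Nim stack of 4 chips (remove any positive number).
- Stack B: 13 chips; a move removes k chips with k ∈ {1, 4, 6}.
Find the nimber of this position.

5

Stack A is a plain Nim stack of size 4, so its Grundy value is 4.
Build the Grundy sequence for stack B with g(k) = mex{g(k−s) : s ∈ {1, 4, 6}, s ≤ k}:
k:     0  1  2  3  4  5  6  7  8  9 10 11 12 13
g(k):  0  1  0  1  2  0  1  0  1  2  0  1  0  1
So g(13) = 1.
The value of a disjunctive sum is the nim-sum of the parts.
Combined value = 4 ⊕ 1 = 5.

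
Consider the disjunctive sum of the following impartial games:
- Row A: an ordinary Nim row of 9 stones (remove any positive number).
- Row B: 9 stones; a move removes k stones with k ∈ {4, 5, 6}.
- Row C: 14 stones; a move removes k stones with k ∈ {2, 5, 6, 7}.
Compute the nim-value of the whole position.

10

Row A is a plain Nim row of size 9, so its Grundy value is 9.
Build the Grundy sequence for row B with g(k) = mex{g(k−s) : s ∈ {4, 5, 6}, s ≤ k}:
k:     0  1  2  3  4  5  6  7  8  9
g(k):  0  0  0  0  1  1  1  1  2  2
So g(9) = 2.
For row C, compute g(0), g(1), … with moves {2, 5, 6, 7}:
g(0) = mex{} = 0
g(1) = mex{} = 0
g(2) = mex{0} = 1
g(3) = mex{0} = 1
g(4) = mex{1} = 0
g(5) = mex{0,1} = 2
g(6) = mex{0} = 1
g(7) = mex{0,1,2} = 3
g(8) = mex{0,1} = 2
g(9) = mex{0,1,3} = 2
g(10) = mex{0,1,2} = 3
g(11) = mex{0,1,2} = 3
g(12) = mex{1,2,3} = 0
g(13) = mex{1,2,3} = 0
g(14) = mex{0,2,3} = 1
So g(14) = 1.
By the Sprague-Grundy theorem, the Grundy value of a sum of independent games is the XOR of the component values.
Combined value = 9 ⊕ 2 ⊕ 1 = 10.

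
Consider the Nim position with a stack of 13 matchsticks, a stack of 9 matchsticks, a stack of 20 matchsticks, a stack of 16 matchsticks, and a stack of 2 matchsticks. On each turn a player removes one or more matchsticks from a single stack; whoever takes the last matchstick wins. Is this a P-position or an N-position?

N-position

Compute the nim-sum pairwise:
13 ⊕ 9 = 4
4 ⊕ 20 = 16
16 ⊕ 16 = 0
0 ⊕ 2 = 2
The nim-sum is 2 ≠ 0, so this is an N-position: the player to move can win.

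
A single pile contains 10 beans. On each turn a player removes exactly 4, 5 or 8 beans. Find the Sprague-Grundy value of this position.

Build the Grundy sequence with g(k) = mex{g(k−s) : s ∈ {4, 5, 8}, s ≤ k}:
g(0) = mex{} = 0
g(1) = mex{} = 0
g(2) = mex{} = 0
g(3) = mex{} = 0
g(4) = mex{0} = 1
g(5) = mex{0} = 1
g(6) = mex{0} = 1
g(7) = mex{0} = 1
g(8) = mex{0,1} = 2
g(9) = mex{0,1} = 2
g(10) = mex{0,1} = 2
So g(10) = 2.

2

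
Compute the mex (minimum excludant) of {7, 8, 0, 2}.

1

0 is in the set but 1 is not, so the mex is 1.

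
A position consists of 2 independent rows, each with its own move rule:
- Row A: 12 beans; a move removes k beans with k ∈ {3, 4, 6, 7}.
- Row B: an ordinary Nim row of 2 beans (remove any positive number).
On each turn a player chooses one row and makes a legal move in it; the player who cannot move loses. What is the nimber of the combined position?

2

Grundy values for row A (subtraction set {3, 4, 6, 7}):
g(0) = mex{} = 0
g(1) = mex{} = 0
g(2) = mex{} = 0
g(3) = mex{0} = 1
g(4) = mex{0} = 1
g(5) = mex{0} = 1
g(6) = mex{0,1} = 2
g(7) = mex{0,1} = 2
g(8) = mex{0,1} = 2
g(9) = mex{0,1,2} = 3
g(10) = mex{1,2} = 0
g(11) = mex{1,2} = 0
g(12) = mex{1,2,3} = 0
So g(12) = 0.
Row B is a plain Nim row of size 2, so its Grundy value is 2.
By the Sprague-Grundy theorem, the Grundy value of a sum of independent games is the XOR of the component values.
Combined value = 0 XOR 2 = 2.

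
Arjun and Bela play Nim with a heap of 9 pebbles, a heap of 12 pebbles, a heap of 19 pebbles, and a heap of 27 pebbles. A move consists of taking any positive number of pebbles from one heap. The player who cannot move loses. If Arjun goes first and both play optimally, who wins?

Arjun wins

Compute the nim-sum pairwise:
9 ⊕ 12 = 5
5 ⊕ 19 = 22
22 ⊕ 27 = 13
The nim-sum is 13 ≠ 0, so this is an N-position: the player to move can win; Arjun has a winning move.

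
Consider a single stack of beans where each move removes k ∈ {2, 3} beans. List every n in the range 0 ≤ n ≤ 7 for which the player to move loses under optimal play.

Build the Grundy sequence with g(k) = mex{g(k−s) : s ∈ {2, 3}, s ≤ k}:
g(0) = mex{} = 0
g(1) = mex{} = 0
g(2) = mex{0} = 1
g(3) = mex{0} = 1
g(4) = mex{0,1} = 2
g(5) = mex{1} = 0
g(6) = mex{1,2} = 0
g(7) = mex{0,2} = 1
The P-positions (g = 0) in 0..7 are 0, 1, 5, 6.

0, 1, 5, 6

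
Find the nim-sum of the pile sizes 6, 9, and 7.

8

Bitwise XOR of the heap sizes:
  0110  (6)
  1001  (9)
  0111  (7)
  ----
  1000  (8)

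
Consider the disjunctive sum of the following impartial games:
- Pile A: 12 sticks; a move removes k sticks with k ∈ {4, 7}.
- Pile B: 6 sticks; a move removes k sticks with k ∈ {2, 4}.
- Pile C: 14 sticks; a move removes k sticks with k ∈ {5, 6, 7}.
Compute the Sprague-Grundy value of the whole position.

0

For pile A, compute g(0), g(1), … with moves {4, 7}:
g(0) = mex{} = 0
g(1) = mex{} = 0
g(2) = mex{} = 0
g(3) = mex{} = 0
g(4) = mex{0} = 1
g(5) = mex{0} = 1
g(6) = mex{0} = 1
g(7) = mex{0} = 1
g(8) = mex{0,1} = 2
g(9) = mex{0,1} = 2
g(10) = mex{0,1} = 2
g(11) = mex{1} = 0
g(12) = mex{1,2} = 0
So g(12) = 0.
Build the Grundy sequence for pile B with g(k) = mex{g(k−s) : s ∈ {2, 4}, s ≤ k}:
g(0) = mex{} = 0
g(1) = mex{} = 0
g(2) = mex{0} = 1
g(3) = mex{0} = 1
g(4) = mex{0,1} = 2
g(5) = mex{0,1} = 2
g(6) = mex{1,2} = 0
So g(6) = 0.
Grundy values for pile C (subtraction set {5, 6, 7}):
k:     0  1  2  3  4  5  6  7  8  9 10 11 12 13 14
g(k):  0  0  0  0  0  1  1  1  1  1  2  2  0  0  0
So g(14) = 0.
The value of a disjunctive sum is the nim-sum of the parts.
Combined value = 0 XOR 0 XOR 0 = 0.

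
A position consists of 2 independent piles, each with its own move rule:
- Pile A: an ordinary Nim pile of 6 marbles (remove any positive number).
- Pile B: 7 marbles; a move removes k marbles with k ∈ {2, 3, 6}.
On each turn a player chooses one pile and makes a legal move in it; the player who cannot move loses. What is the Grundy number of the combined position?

7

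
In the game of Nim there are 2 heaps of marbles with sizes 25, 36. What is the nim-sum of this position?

Write each in binary and XOR column by column:
  011001  (25)
  100100  (36)
  ------
  111101  (61)

61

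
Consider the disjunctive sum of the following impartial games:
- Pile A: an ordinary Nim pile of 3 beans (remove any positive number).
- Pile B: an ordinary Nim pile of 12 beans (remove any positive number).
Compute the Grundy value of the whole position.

Pile A is a plain Nim pile of size 3, so its Grundy value is 3.
Pile B is a plain Nim pile of size 12, so its Grundy value is 12.
By the Sprague-Grundy theorem, the Grundy value of a sum of independent games is the XOR of the component values.
Combined value = 3 XOR 12 = 15.

15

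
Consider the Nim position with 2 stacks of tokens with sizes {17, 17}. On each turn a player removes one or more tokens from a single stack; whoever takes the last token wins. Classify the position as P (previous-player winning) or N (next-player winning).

P-position

Nim-sum: 17 ^ 17 = 0.
The nim-sum is 0, so this is a P-position: the player to move is in a losing position under optimal play.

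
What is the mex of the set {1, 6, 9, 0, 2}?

3

The values 0, 1, 2 are all present; 3 is the first non-negative integer missing from the set.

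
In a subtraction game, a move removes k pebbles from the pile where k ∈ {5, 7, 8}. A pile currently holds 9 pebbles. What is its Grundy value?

1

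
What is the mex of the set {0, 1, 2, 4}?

The values 0, 1, 2 are all present; 3 is the first non-negative integer missing from the set.

3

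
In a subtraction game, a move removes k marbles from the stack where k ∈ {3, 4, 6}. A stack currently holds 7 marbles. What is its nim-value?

2

Compute g(0), g(1), … for moves {3, 4, 6}:
g(0) = mex{} = 0
g(1) = mex{} = 0
g(2) = mex{} = 0
g(3) = mex{0} = 1
g(4) = mex{0} = 1
g(5) = mex{0} = 1
g(6) = mex{0,1} = 2
g(7) = mex{0,1} = 2
So g(7) = 2.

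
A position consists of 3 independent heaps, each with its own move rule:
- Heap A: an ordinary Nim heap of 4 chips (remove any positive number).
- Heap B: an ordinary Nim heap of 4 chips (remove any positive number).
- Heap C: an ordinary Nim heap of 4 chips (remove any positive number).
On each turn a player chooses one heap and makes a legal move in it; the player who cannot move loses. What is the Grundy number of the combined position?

4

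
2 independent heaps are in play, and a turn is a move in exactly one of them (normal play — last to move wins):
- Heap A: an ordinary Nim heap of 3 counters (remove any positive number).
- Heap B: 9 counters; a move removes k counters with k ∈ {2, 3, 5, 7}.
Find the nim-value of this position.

Heap A is a plain Nim heap of size 3, so its Grundy value is 3.
Grundy values for heap B (subtraction set {2, 3, 5, 7}):
g(0) = mex{} = 0
g(1) = mex{} = 0
g(2) = mex{0} = 1
g(3) = mex{0} = 1
g(4) = mex{0,1} = 2
g(5) = mex{0,1} = 2
g(6) = mex{0,1,2} = 3
g(7) = mex{0,1,2} = 3
g(8) = mex{0,1,2,3} = 4
g(9) = mex{1,2,3} = 0
So g(9) = 0.
The value of a disjunctive sum is the nim-sum of the parts.
Combined value = 3 ⊕ 0 = 3.

3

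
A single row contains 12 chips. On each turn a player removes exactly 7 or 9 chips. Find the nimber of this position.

Build the Grundy sequence with g(k) = mex{g(k−s) : s ∈ {7, 9}, s ≤ k}:
g(0) = mex{} = 0
g(1) = mex{} = 0
g(2) = mex{} = 0
g(3) = mex{} = 0
g(4) = mex{} = 0
g(5) = mex{} = 0
g(6) = mex{} = 0
g(7) = mex{0} = 1
g(8) = mex{0} = 1
g(9) = mex{0} = 1
g(10) = mex{0} = 1
g(11) = mex{0} = 1
g(12) = mex{0} = 1
So g(12) = 1.

1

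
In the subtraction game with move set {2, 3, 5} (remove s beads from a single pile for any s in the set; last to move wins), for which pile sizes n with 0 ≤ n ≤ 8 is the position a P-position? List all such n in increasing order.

0, 1, 7, 8

Build the Grundy sequence with g(k) = mex{g(k−s) : s ∈ {2, 3, 5}, s ≤ k}:
k:     0  1  2  3  4  5  6  7  8
g(k):  0  0  1  1  2  2  3  0  0
The P-positions (g = 0) in 0..8 are 0, 1, 7, 8.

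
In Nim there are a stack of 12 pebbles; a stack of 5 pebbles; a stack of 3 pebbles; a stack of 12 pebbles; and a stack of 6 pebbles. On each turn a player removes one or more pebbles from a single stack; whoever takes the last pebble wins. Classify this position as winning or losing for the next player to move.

Nim-sum: 12 XOR 5 XOR 3 XOR 12 XOR 6 = 0.
The nim-sum is 0, so this is a P-position: the player to move is in a losing position under optimal play.

Losing position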